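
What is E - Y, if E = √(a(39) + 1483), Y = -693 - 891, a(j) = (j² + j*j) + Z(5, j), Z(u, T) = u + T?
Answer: 1584 + √4569 ≈ 1651.6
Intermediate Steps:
Z(u, T) = T + u
a(j) = 5 + j + 2*j² (a(j) = (j² + j*j) + (j + 5) = (j² + j²) + (5 + j) = 2*j² + (5 + j) = 5 + j + 2*j²)
Y = -1584
E = √4569 (E = √((5 + 39 + 2*39²) + 1483) = √((5 + 39 + 2*1521) + 1483) = √((5 + 39 + 3042) + 1483) = √(3086 + 1483) = √4569 ≈ 67.594)
E - Y = √4569 - 1*(-1584) = √4569 + 1584 = 1584 + √4569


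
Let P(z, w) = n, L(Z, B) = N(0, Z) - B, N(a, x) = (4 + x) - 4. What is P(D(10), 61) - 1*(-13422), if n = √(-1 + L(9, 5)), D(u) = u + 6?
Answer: 13422 + √3 ≈ 13424.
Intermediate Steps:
D(u) = 6 + u
N(a, x) = x
L(Z, B) = Z - B
n = √3 (n = √(-1 + (9 - 1*5)) = √(-1 + (9 - 5)) = √(-1 + 4) = √3 ≈ 1.7320)
P(z, w) = √3
P(D(10), 61) - 1*(-13422) = √3 - 1*(-13422) = √3 + 13422 = 13422 + √3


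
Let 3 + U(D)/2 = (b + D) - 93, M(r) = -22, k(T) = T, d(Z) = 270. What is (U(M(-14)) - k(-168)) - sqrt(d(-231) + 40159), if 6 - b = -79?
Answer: 102 - sqrt(40429) ≈ -99.070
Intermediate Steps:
b = 85 (b = 6 - 1*(-79) = 6 + 79 = 85)
U(D) = -22 + 2*D (U(D) = -6 + 2*((85 + D) - 93) = -6 + 2*(-8 + D) = -6 + (-16 + 2*D) = -22 + 2*D)
(U(M(-14)) - k(-168)) - sqrt(d(-231) + 40159) = ((-22 + 2*(-22)) - 1*(-168)) - sqrt(270 + 40159) = ((-22 - 44) + 168) - sqrt(40429) = (-66 + 168) - sqrt(40429) = 102 - sqrt(40429)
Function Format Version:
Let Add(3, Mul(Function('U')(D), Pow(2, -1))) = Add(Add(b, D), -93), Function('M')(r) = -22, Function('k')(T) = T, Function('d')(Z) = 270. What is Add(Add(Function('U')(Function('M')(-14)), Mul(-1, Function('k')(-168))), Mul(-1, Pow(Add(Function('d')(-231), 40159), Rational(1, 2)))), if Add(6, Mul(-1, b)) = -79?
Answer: Add(102, Mul(-1, Pow(40429, Rational(1, 2)))) ≈ -99.070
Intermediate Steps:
b = 85 (b = Add(6, Mul(-1, -79)) = Add(6, 79) = 85)
Function('U')(D) = Add(-22, Mul(2, D)) (Function('U')(D) = Add(-6, Mul(2, Add(Add(85, D), -93))) = Add(-6, Mul(2, Add(-8, D))) = Add(-6, Add(-16, Mul(2, D))) = Add(-22, Mul(2, D)))
Add(Add(Function('U')(Function('M')(-14)), Mul(-1, Function('k')(-168))), Mul(-1, Pow(Add(Function('d')(-231), 40159), Rational(1, 2)))) = Add(Add(Add(-22, Mul(2, -22)), Mul(-1, -168)), Mul(-1, Pow(Add(270, 40159), Rational(1, 2)))) = Add(Add(Add(-22, -44), 168), Mul(-1, Pow(40429, Rational(1, 2)))) = Add(Add(-66, 168), Mul(-1, Pow(40429, Rational(1, 2)))) = Add(102, Mul(-1, Pow(40429, Rational(1, 2))))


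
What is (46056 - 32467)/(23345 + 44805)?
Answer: 13589/68150 ≈ 0.19940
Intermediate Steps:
(46056 - 32467)/(23345 + 44805) = 13589/68150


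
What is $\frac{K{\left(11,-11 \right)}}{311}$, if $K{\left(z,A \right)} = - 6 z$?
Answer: $- \frac{66}{311} \approx -0.21222$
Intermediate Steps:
$\frac{K{\left(11,-11 \right)}}{311} = \frac{\left(-6\right) 11}{311} = \left(-66\right) \frac{1}{311} = - \frac{66}{311}$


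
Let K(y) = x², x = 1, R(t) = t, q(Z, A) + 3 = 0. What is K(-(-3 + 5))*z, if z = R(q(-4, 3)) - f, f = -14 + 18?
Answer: -7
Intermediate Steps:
q(Z, A) = -3 (q(Z, A) = -3 + 0 = -3)
f = 4
K(y) = 1 (K(y) = 1² = 1)
z = -7 (z = -3 - 1*4 = -3 - 4 = -7)
K(-(-3 + 5))*z = 1*(-7) = -7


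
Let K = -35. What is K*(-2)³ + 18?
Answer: 298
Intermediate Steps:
K*(-2)³ + 18 = -35*(-2)³ + 18 = -35*(-8) + 18 = 280 + 18 = 298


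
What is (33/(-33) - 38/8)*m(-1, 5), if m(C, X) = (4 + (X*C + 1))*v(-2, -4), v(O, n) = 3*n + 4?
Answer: 0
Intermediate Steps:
v(O, n) = 4 + 3*n
m(C, X) = -40 - 8*C*X (m(C, X) = (4 + (X*C + 1))*(4 + 3*(-4)) = (4 + (C*X + 1))*(4 - 12) = (4 + (1 + C*X))*(-8) = (5 + C*X)*(-8) = -40 - 8*C*X)
(33/(-33) - 38/8)*m(-1, 5) = (33/(-33) - 38/8)*(-40 - 8*(-1)*5) = (33*(-1/33) - 38*⅛)*(-40 + 40) = (-1 - 19/4)*0 = -23/4*0 = 0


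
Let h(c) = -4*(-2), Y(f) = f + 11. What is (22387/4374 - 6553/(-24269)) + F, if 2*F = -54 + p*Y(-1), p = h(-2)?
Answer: 1951956803/106152606 ≈ 18.388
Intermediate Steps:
Y(f) = 11 + f
h(c) = 8
p = 8
F = 13 (F = (-54 + 8*(11 - 1))/2 = (-54 + 8*10)/2 = (-54 + 80)/2 = (1/2)*26 = 13)
(22387/4374 - 6553/(-24269)) + F = (22387/4374 - 6553/(-24269)) + 13 = (22387*(1/4374) - 6553*(-1/24269)) + 13 = (22387/4374 + 6553/24269) + 13 = 571972925/106152606 + 13 = 1951956803/106152606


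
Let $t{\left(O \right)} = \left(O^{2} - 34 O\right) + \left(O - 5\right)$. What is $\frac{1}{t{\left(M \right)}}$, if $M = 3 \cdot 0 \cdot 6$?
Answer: $- \frac{1}{5} \approx -0.2$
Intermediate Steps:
$M = 0$ ($M = 0 \cdot 6 = 0$)
$t{\left(O \right)} = -5 + O^{2} - 33 O$ ($t{\left(O \right)} = \left(O^{2} - 34 O\right) + \left(O - 5\right) = \left(O^{2} - 34 O\right) + \left(-5 + O\right) = -5 + O^{2} - 33 O$)
$\frac{1}{t{\left(M \right)}} = \frac{1}{-5 + 0^{2} - 0} = \frac{1}{-5 + 0 + 0} = \frac{1}{-5} = - \frac{1}{5}$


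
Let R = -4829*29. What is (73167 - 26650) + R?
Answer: -93524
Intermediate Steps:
R = -140041
(73167 - 26650) + R = (73167 - 26650) - 140041 = 46517 - 140041 = -93524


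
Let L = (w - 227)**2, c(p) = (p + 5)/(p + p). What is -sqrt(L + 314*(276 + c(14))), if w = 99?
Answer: -sqrt(20239170)/14 ≈ -321.34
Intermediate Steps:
c(p) = (5 + p)/(2*p) (c(p) = (5 + p)/((2*p)) = (5 + p)*(1/(2*p)) = (5 + p)/(2*p))
L = 16384 (L = (99 - 227)**2 = (-128)**2 = 16384)
-sqrt(L + 314*(276 + c(14))) = -sqrt(16384 + 314*(276 + (1/2)*(5 + 14)/14)) = -sqrt(16384 + 314*(276 + (1/2)*(1/14)*19)) = -sqrt(16384 + 314*(276 + 19/28)) = -sqrt(16384 + 314*(7747/28)) = -sqrt(16384 + 1216279/14) = -sqrt(1445655/14) = -sqrt(20239170)/14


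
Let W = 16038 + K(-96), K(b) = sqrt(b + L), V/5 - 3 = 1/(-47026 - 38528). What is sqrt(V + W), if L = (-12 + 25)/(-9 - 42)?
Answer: sqrt(77000952283562 + 94052364*I*sqrt(250359))/69258 ≈ 126.7 + 0.038717*I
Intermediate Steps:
L = -13/51 (L = 13/(-51) = 13*(-1/51) = -13/51 ≈ -0.25490)
V = 1283305/85554 (V = 15 + 5/(-47026 - 38528) = 15 + 5/(-85554) = 15 + 5*(-1/85554) = 15 - 5/85554 = 1283305/85554 ≈ 15.000)
K(b) = sqrt(-13/51 + b) (K(b) = sqrt(b - 13/51) = sqrt(-13/51 + b))
W = 16038 + I*sqrt(250359)/51 (W = 16038 + sqrt(-663 + 2601*(-96))/51 = 16038 + sqrt(-663 - 249696)/51 = 16038 + sqrt(-250359)/51 = 16038 + (I*sqrt(250359))/51 = 16038 + I*sqrt(250359)/51 ≈ 16038.0 + 9.811*I)
sqrt(V + W) = sqrt(1283305/85554 + (16038 + I*sqrt(250359)/51)) = sqrt(1373398357/85554 + I*sqrt(250359)/51)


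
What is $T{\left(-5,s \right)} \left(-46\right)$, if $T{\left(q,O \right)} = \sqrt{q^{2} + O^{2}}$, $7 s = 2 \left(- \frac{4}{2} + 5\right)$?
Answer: $- \frac{46 \sqrt{1261}}{7} \approx -233.36$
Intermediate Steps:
$s = \frac{6}{7}$ ($s = \frac{2 \left(- \frac{4}{2} + 5\right)}{7} = \frac{2 \left(\left(-4\right) \frac{1}{2} + 5\right)}{7} = \frac{2 \left(-2 + 5\right)}{7} = \frac{2 \cdot 3}{7} = \frac{1}{7} \cdot 6 = \frac{6}{7} \approx 0.85714$)
$T{\left(q,O \right)} = \sqrt{O^{2} + q^{2}}$
$T{\left(-5,s \right)} \left(-46\right) = \sqrt{\left(\frac{6}{7}\right)^{2} + \left(-5\right)^{2}} \left(-46\right) = \sqrt{\frac{36}{49} + 25} \left(-46\right) = \sqrt{\frac{1261}{49}} \left(-46\right) = \frac{\sqrt{1261}}{7} \left(-46\right) = - \frac{46 \sqrt{1261}}{7}$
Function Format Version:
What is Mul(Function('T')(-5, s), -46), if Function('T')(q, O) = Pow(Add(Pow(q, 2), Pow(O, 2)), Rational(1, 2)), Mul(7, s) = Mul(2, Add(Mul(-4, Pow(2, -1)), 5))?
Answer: Mul(Rational(-46, 7), Pow(1261, Rational(1, 2))) ≈ -233.36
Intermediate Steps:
s = Rational(6, 7) (s = Mul(Rational(1, 7), Mul(2, Add(Mul(-4, Pow(2, -1)), 5))) = Mul(Rational(1, 7), Mul(2, Add(Mul(-4, Rational(1, 2)), 5))) = Mul(Rational(1, 7), Mul(2, Add(-2, 5))) = Mul(Rational(1, 7), Mul(2, 3)) = Mul(Rational(1, 7), 6) = Rational(6, 7) ≈ 0.85714)
Function('T')(q, O) = Pow(Add(Pow(O, 2), Pow(q, 2)), Rational(1, 2))
Mul(Function('T')(-5, s), -46) = Mul(Pow(Add(Pow(Rational(6, 7), 2), Pow(-5, 2)), Rational(1, 2)), -46) = Mul(Pow(Add(Rational(36, 49), 25), Rational(1, 2)), -46) = Mul(Pow(Rational(1261, 49), Rational(1, 2)), -46) = Mul(Mul(Rational(1, 7), Pow(1261, Rational(1, 2))), -46) = Mul(Rational(-46, 7), Pow(1261, Rational(1, 2)))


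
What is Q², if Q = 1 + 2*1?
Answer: 9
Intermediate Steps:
Q = 3 (Q = 1 + 2 = 3)
Q² = 3² = 9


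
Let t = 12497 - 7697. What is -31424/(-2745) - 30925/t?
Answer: 879281/175680 ≈ 5.0050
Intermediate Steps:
t = 4800
-31424/(-2745) - 30925/t = -31424/(-2745) - 30925/4800 = -31424*(-1/2745) - 30925*1/4800 = 31424/2745 - 1237/192 = 879281/175680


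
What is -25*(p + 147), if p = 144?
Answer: -7275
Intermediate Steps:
-25*(p + 147) = -25*(144 + 147) = -25*291 = -7275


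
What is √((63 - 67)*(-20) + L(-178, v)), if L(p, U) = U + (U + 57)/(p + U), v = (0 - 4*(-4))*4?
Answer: √1857630/114 ≈ 11.956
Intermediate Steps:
v = 64 (v = (0 + 16)*4 = 16*4 = 64)
L(p, U) = U + (57 + U)/(U + p)
√((63 - 67)*(-20) + L(-178, v)) = √((63 - 67)*(-20) + (57 + 64 + 64² + 64*(-178))/(64 - 178)) = √(-4*(-20) + (57 + 64 + 4096 - 11392)/(-114)) = √(80 - 1/114*(-7175)) = √(80 + 7175/114) = √(16295/114) = √1857630/114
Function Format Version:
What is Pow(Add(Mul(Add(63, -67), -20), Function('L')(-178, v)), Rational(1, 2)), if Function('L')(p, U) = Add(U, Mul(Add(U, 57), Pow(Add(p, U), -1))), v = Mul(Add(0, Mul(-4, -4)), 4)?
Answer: Mul(Rational(1, 114), Pow(1857630, Rational(1, 2))) ≈ 11.956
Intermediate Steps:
v = 64 (v = Mul(Add(0, 16), 4) = Mul(16, 4) = 64)
Function('L')(p, U) = Add(U, Mul(Pow(Add(U, p), -1), Add(57, U))) (Function('L')(p, U) = Add(U, Mul(Add(57, U), Pow(Add(U, p), -1))) = Add(U, Mul(Pow(Add(U, p), -1), Add(57, U))))
Pow(Add(Mul(Add(63, -67), -20), Function('L')(-178, v)), Rational(1, 2)) = Pow(Add(Mul(Add(63, -67), -20), Mul(Pow(Add(64, -178), -1), Add(57, 64, Pow(64, 2), Mul(64, -178)))), Rational(1, 2)) = Pow(Add(Mul(-4, -20), Mul(Pow(-114, -1), Add(57, 64, 4096, -11392))), Rational(1, 2)) = Pow(Add(80, Mul(Rational(-1, 114), -7175)), Rational(1, 2)) = Pow(Add(80, Rational(7175, 114)), Rational(1, 2)) = Pow(Rational(16295, 114), Rational(1, 2)) = Mul(Rational(1, 114), Pow(1857630, Rational(1, 2)))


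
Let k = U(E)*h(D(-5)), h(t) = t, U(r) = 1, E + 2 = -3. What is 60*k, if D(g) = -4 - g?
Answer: 60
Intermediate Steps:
E = -5 (E = -2 - 3 = -5)
k = 1 (k = 1*(-4 - 1*(-5)) = 1*(-4 + 5) = 1*1 = 1)
60*k = 60*1 = 60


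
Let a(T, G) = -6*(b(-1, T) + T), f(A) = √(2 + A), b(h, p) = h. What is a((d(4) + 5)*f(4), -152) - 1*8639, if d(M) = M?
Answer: -8633 - 54*√6 ≈ -8765.3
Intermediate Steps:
a(T, G) = 6 - 6*T (a(T, G) = -6*(-1 + T) = 6 - 6*T)
a((d(4) + 5)*f(4), -152) - 1*8639 = (6 - 6*(4 + 5)*√(2 + 4)) - 1*8639 = (6 - 54*√6) - 8639 = -8633 - 54*√6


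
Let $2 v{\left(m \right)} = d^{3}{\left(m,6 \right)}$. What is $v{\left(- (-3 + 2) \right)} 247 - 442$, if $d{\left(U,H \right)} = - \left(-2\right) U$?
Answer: $546$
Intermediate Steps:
$d{\left(U,H \right)} = 2 U$
$v{\left(m \right)} = 4 m^{3}$ ($v{\left(m \right)} = \frac{\left(2 m\right)^{3}}{2} = \frac{8 m^{3}}{2} = 4 m^{3}$)
$v{\left(- (-3 + 2) \right)} 247 - 442 = 4 \left(- (-3 + 2)\right)^{3} \cdot 247 - 442 = 4 \left(\left(-1\right) \left(-1\right)\right)^{3} \cdot 247 - 442 = 4 \cdot 1^{3} \cdot 247 - 442 = 4 \cdot 1 \cdot 247 - 442 = 4 \cdot 247 - 442 = 988 - 442 = 546$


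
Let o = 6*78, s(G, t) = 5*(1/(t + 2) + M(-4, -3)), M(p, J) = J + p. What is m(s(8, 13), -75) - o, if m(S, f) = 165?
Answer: -303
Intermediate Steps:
s(G, t) = -35 + 5/(2 + t) (s(G, t) = 5*(1/(t + 2) + (-3 - 4)) = 5*(1/(2 + t) - 7) = 5*(-7 + 1/(2 + t)) = -35 + 5/(2 + t))
o = 468
m(s(8, 13), -75) - o = 165 - 1*468 = 165 - 468 = -303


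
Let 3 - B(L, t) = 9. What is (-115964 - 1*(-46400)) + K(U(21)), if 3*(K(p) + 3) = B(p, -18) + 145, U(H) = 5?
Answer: -208562/3 ≈ -69521.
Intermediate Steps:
B(L, t) = -6 (B(L, t) = 3 - 1*9 = 3 - 9 = -6)
K(p) = 130/3 (K(p) = -3 + (-6 + 145)/3 = -3 + (1/3)*139 = -3 + 139/3 = 130/3)
(-115964 - 1*(-46400)) + K(U(21)) = (-115964 - 1*(-46400)) + 130/3 = (-115964 + 46400) + 130/3 = -69564 + 130/3 = -208562/3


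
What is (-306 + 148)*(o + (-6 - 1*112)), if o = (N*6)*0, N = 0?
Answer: 18644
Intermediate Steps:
o = 0 (o = (0*6)*0 = 0*0 = 0)
(-306 + 148)*(o + (-6 - 1*112)) = (-306 + 148)*(0 + (-6 - 1*112)) = -158*(0 + (-6 - 112)) = -158*(0 - 118) = -158*(-118) = 18644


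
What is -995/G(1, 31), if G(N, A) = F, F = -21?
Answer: 995/21 ≈ 47.381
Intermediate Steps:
G(N, A) = -21
-995/G(1, 31) = -995/(-21) = -995*(-1/21) = 995/21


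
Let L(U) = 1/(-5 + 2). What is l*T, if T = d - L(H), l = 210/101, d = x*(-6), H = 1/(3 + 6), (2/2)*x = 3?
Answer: -3710/101 ≈ -36.733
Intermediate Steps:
x = 3
H = 1/9 ≈ 0.11111
L(U) = -1/3 (L(U) = 1/(-3) = -1/3)
d = -18 (d = 3*(-6) = -18)
l = 210/101 (l = 210*(1/101) = 210/101 ≈ 2.0792)
T = -53/3 (T = -18 - 1*(-1/3) = -18 + 1/3 = -53/3 ≈ -17.667)
l*T = (210/101)*(-53/3) = -3710/101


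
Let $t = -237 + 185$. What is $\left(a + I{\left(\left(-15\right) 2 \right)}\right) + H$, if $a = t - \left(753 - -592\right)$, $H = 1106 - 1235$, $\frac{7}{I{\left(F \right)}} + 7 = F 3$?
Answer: $- \frac{148029}{97} \approx -1526.1$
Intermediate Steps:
$t = -52$
$I{\left(F \right)} = \frac{7}{-7 + 3 F}$ ($I{\left(F \right)} = \frac{7}{-7 + F 3} = \frac{7}{-7 + 3 F}$)
$H = -129$
$a = -1397$ ($a = -52 - \left(753 - -592\right) = -52 - \left(753 + 592\right) = -52 - 1345 = -1397$)
$\left(a + I{\left(\left(-15\right) 2 \right)}\right) + H = \left(-1397 + \frac{7}{-7 + 3 \left(\left(-15\right) 2\right)}\right) - 129 = \left(-1397 + \frac{7}{-7 + 3 \left(-30\right)}\right) - 129 = \left(-1397 + \frac{7}{-7 - 90}\right) - 129 = \left(-1397 + \frac{7}{-97}\right) - 129 = \left(-1397 + 7 \left(- \frac{1}{97}\right)\right) - 129 = \left(-1397 - \frac{7}{97}\right) - 129 = - \frac{135516}{97} - 129 = - \frac{148029}{97}$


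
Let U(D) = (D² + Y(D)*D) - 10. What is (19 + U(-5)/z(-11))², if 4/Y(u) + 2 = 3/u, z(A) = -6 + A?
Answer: 15241216/48841 ≈ 312.06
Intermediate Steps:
Y(u) = 4/(-2 + 3/u)
U(D) = -10 + D² - 4*D²/(-3 + 2*D) (U(D) = (D² + (-4*D/(-3 + 2*D))*D) - 10 = (D² - 4*D²/(-3 + 2*D)) - 10 = -10 + D² - 4*D²/(-3 + 2*D))
(19 + U(-5)/z(-11))² = (19 + ((-4*(-5)² + (-10 + (-5)²)*(-3 + 2*(-5)))/(-3 + 2*(-5)))/(-6 - 11))² = (19 + ((-4*25 + (-10 + 25)*(-3 - 10))/(-3 - 10))/(-17))² = (19 + ((-100 + 15*(-13))/(-13))*(-1/17))² = (19 - (-100 - 195)/13*(-1/17))² = (19 - 1/13*(-295)*(-1/17))² = (19 + (295/13)*(-1/17))² = (19 - 295/221)² = (3904/221)² = 15241216/48841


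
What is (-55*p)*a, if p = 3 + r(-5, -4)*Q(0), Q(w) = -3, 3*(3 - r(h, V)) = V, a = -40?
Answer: -22000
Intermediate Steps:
r(h, V) = 3 - V/3
p = -10 (p = 3 + (3 - 1/3*(-4))*(-3) = 3 + (3 + 4/3)*(-3) = 3 + (13/3)*(-3) = 3 - 13 = -10)
(-55*p)*a = -55*(-10)*(-40) = 550*(-40) = -22000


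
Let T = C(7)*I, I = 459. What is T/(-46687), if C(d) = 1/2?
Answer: -459/93374 ≈ -0.0049157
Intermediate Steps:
C(d) = 1/2
T = 459/2 (T = (1/2)*459 = 459/2 ≈ 229.50)
T/(-46687) = (459/2)/(-46687) = (459/2)*(-1/46687) = -459/93374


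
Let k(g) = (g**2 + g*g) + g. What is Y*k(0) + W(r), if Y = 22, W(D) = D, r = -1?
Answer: -1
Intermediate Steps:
k(g) = g + 2*g**2 (k(g) = (g**2 + g**2) + g = 2*g**2 + g = g + 2*g**2)
Y*k(0) + W(r) = 22*(0*(1 + 2*0)) - 1 = 22*(0*(1 + 0)) - 1 = 22*(0*1) - 1 = 22*0 - 1 = 0 - 1 = -1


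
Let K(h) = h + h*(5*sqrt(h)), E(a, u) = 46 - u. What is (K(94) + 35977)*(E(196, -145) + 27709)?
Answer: 1006380900 + 13113000*sqrt(94) ≈ 1.1335e+9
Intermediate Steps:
K(h) = h + 5*h**(3/2)
(K(94) + 35977)*(E(196, -145) + 27709) = ((94 + 5*94**(3/2)) + 35977)*((46 - 1*(-145)) + 27709) = ((94 + 5*(94*sqrt(94))) + 35977)*((46 + 145) + 27709) = ((94 + 470*sqrt(94)) + 35977)*(191 + 27709) = (36071 + 470*sqrt(94))*27900 = 1006380900 + 13113000*sqrt(94)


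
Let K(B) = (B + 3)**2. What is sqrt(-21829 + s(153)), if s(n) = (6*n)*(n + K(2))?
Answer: 5*sqrt(5663) ≈ 376.26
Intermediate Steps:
K(B) = (3 + B)**2
s(n) = 6*n*(25 + n) (s(n) = (6*n)*(n + (3 + 2)**2) = (6*n)*(n + 5**2) = (6*n)*(n + 25) = (6*n)*(25 + n) = 6*n*(25 + n))
sqrt(-21829 + s(153)) = sqrt(-21829 + 6*153*(25 + 153)) = sqrt(-21829 + 6*153*178) = sqrt(-21829 + 163404) = sqrt(141575) = 5*sqrt(5663)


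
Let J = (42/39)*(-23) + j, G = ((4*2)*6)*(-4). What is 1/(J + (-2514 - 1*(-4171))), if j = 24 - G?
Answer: 13/24027 ≈ 0.00054106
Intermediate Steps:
G = -192 (G = (8*6)*(-4) = 48*(-4) = -192)
j = 216 (j = 24 - 1*(-192) = 24 + 192 = 216)
J = 2486/13 (J = (42/39)*(-23) + 216 = (42*(1/39))*(-23) + 216 = (14/13)*(-23) + 216 = -322/13 + 216 = 2486/13 ≈ 191.23)
1/(J + (-2514 - 1*(-4171))) = 1/(2486/13 + (-2514 - 1*(-4171))) = 1/(2486/13 + (-2514 + 4171)) = 1/(2486/13 + 1657) = 1/(24027/13) = 13/24027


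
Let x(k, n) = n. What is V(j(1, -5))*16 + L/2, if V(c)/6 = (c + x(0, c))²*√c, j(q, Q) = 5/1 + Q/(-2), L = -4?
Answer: -2 + 10800*√30 ≈ 59152.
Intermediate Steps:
j(q, Q) = 5 - Q/2 (j(q, Q) = 5*1 + Q*(-½) = 5 - Q/2)
V(c) = 24*c^(5/2) (V(c) = 6*((c + c)²*√c) = 6*((2*c)²*√c) = 6*((4*c²)*√c) = 6*(4*c^(5/2)) = 24*c^(5/2))
V(j(1, -5))*16 + L/2 = (24*(5 - ½*(-5))^(5/2))*16 - 4/2 = (24*(5 + 5/2)^(5/2))*16 - 4*½ = (24*(15/2)^(5/2))*16 - 2 = (24*(225*√30/8))*16 - 2 = (675*√30)*16 - 2 = 10800*√30 - 2 = -2 + 10800*√30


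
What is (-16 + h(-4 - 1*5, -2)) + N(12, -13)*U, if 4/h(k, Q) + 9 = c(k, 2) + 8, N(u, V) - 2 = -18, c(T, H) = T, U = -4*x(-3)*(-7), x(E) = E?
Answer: 6638/5 ≈ 1327.6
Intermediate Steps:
U = -84 (U = -4*(-3)*(-7) = 12*(-7) = -84)
N(u, V) = -16 (N(u, V) = 2 - 18 = -16)
h(k, Q) = 4/(-1 + k) (h(k, Q) = 4/(-9 + (k + 8)) = 4/(-9 + (8 + k)) = 4/(-1 + k))
(-16 + h(-4 - 1*5, -2)) + N(12, -13)*U = (-16 + 4/(-1 + (-4 - 1*5))) - 16*(-84) = (-16 + 4/(-1 + (-4 - 5))) + 1344 = (-16 + 4/(-1 - 9)) + 1344 = (-16 + 4/(-10)) + 1344 = (-16 + 4*(-1/10)) + 1344 = (-16 - 2/5) + 1344 = -82/5 + 1344 = 6638/5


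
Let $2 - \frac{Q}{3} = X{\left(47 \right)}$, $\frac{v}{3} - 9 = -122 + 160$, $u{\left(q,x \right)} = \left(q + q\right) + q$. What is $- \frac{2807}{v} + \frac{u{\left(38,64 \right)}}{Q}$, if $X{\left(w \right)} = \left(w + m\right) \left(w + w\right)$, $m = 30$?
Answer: $- \frac{3386135}{170046} \approx -19.913$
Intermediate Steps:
$u{\left(q,x \right)} = 3 q$ ($u{\left(q,x \right)} = 2 q + q = 3 q$)
$v = 141$ ($v = 27 + 3 \left(-122 + 160\right) = 27 + 3 \cdot 38 = 27 + 114 = 141$)
$X{\left(w \right)} = 2 w \left(30 + w\right)$ ($X{\left(w \right)} = \left(w + 30\right) \left(w + w\right) = \left(30 + w\right) 2 w = 2 w \left(30 + w\right)$)
$Q = -21708$ ($Q = 6 - 3 \cdot 2 \cdot 47 \left(30 + 47\right) = 6 - 3 \cdot 2 \cdot 47 \cdot 77 = 6 - 21714 = -21708$)
$- \frac{2807}{v} + \frac{u{\left(38,64 \right)}}{Q} = - \frac{2807}{141} + \frac{3 \cdot 38}{-21708} = \left(-2807\right) \frac{1}{141} + 114 \left(- \frac{1}{21708}\right) = - \frac{2807}{141} - \frac{19}{3618} = - \frac{3386135}{170046}$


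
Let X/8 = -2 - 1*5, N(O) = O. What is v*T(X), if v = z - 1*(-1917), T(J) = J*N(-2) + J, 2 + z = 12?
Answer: 107912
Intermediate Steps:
z = 10 (z = -2 + 12 = 10)
X = -56 (X = 8*(-2 - 1*5) = 8*(-2 - 5) = 8*(-7) = -56)
T(J) = -J (T(J) = J*(-2) + J = -2*J + J = -J)
v = 1927 (v = 10 - 1*(-1917) = 10 + 1917 = 1927)
v*T(X) = 1927*(-1*(-56)) = 1927*56 = 107912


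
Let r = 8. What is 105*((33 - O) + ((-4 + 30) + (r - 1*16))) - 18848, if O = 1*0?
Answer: -13493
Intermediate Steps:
O = 0
105*((33 - O) + ((-4 + 30) + (r - 1*16))) - 18848 = 105*((33 - 1*0) + ((-4 + 30) + (8 - 1*16))) - 18848 = 105*((33 + 0) + (26 + (8 - 16))) - 18848 = 105*(33 + (26 - 8)) - 18848 = 105*(33 + 18) - 18848 = 105*51 - 18848 = 5355 - 18848 = -13493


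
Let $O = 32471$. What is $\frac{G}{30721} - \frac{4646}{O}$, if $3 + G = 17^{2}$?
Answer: $- \frac{133443060}{997541591} \approx -0.13377$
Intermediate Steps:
$G = 286$ ($G = -3 + 17^{2} = -3 + 289 = 286$)
$\frac{G}{30721} - \frac{4646}{O} = \frac{286}{30721} - \frac{4646}{32471} = - \frac{133443060}{997541591}$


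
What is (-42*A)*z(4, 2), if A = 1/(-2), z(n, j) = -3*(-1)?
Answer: 63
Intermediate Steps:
z(n, j) = 3
A = -½ (A = 1*(-½) = -½ ≈ -0.50000)
(-42*A)*z(4, 2) = -42*(-½)*3 = 21*3 = 63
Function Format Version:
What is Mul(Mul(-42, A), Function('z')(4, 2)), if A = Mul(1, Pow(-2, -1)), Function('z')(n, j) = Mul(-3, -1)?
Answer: 63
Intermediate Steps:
Function('z')(n, j) = 3
A = Rational(-1, 2) (A = Mul(1, Rational(-1, 2)) = Rational(-1, 2) ≈ -0.50000)
Mul(Mul(-42, A), Function('z')(4, 2)) = Mul(Mul(-42, Rational(-1, 2)), 3) = Mul(21, 3) = 63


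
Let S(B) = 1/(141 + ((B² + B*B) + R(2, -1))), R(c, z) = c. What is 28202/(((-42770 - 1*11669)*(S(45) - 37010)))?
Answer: 16892998/1206857638833 ≈ 1.3998e-5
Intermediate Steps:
S(B) = 1/(143 + 2*B²) (S(B) = 1/(141 + ((B² + B*B) + 2)) = 1/(141 + ((B² + B²) + 2)) = 1/(141 + (2*B² + 2)) = 1/(141 + (2 + 2*B²)) = 1/(143 + 2*B²))
28202/(((-42770 - 1*11669)*(S(45) - 37010))) = 28202/(((-42770 - 1*11669)*(1/(143 + 2*45²) - 37010))) = 28202/(((-42770 - 11669)*(1/(143 + 2*2025) - 37010))) = 28202/((-54439*(1/(143 + 4050) - 37010))) = 28202/((-54439*(1/4193 - 37010))) = 28202/((-54439*(-155182929/4193))) = 28202/(1206857638833/599) = 28202*(599/1206857638833) = 16892998/1206857638833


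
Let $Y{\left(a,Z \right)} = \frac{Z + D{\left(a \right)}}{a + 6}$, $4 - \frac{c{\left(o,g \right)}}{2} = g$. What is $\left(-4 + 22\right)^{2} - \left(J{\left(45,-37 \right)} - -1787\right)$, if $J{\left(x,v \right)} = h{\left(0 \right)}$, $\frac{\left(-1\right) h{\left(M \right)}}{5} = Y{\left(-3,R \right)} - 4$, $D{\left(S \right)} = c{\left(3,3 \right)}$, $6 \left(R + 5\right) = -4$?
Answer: $- \frac{13402}{9} \approx -1489.1$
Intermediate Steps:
$R = - \frac{17}{3}$ ($R = -5 + \frac{1}{6} \left(-4\right) = -5 - \frac{2}{3} = - \frac{17}{3} \approx -5.6667$)
$c{\left(o,g \right)} = 8 - 2 g$
$D{\left(S \right)} = 2$ ($D{\left(S \right)} = 8 - 6 = 2$)
$Y{\left(a,Z \right)} = \frac{2 + Z}{6 + a}$ ($Y{\left(a,Z \right)} = \frac{Z + 2}{a + 6} = \frac{2 + Z}{6 + a}$)
$h{\left(M \right)} = \frac{235}{9}$ ($h{\left(M \right)} = - 5 \left(\frac{2 - \frac{17}{3}}{6 - 3} - 4\right) = - 5 \left(\frac{1}{3} \left(- \frac{11}{3}\right) - 4\right) = - 5 \left(- \frac{11}{9} - 4\right) = \left(-5\right) \left(- \frac{47}{9}\right) = \frac{235}{9}$)
$J{\left(x,v \right)} = \frac{235}{9}$
$\left(-4 + 22\right)^{2} - \left(J{\left(45,-37 \right)} - -1787\right) = \left(-4 + 22\right)^{2} - \left(\frac{235}{9} - -1787\right) = 18^{2} - \left(\frac{235}{9} + 1787\right) = 324 - \frac{16318}{9} = - \frac{13402}{9}$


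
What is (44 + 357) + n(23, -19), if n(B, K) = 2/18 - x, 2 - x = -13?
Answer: 3475/9 ≈ 386.11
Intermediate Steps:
x = 15 (x = 2 - 1*(-13) = 2 + 13 = 15)
n(B, K) = -134/9 (n(B, K) = 2/18 - 1*15 = 2*(1/18) - 15 = ⅑ - 15 = -134/9)
(44 + 357) + n(23, -19) = (44 + 357) - 134/9 = 401 - 134/9 = 3475/9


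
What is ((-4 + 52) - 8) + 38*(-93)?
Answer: -3494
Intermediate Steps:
((-4 + 52) - 8) + 38*(-93) = (48 - 8) - 3534 = 40 - 3534 = -3494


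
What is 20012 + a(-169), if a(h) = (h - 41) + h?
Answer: 19633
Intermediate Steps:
a(h) = -41 + 2*h (a(h) = (-41 + h) + h = -41 + 2*h)
20012 + a(-169) = 20012 + (-41 + 2*(-169)) = 20012 + (-41 - 338) = 20012 - 379 = 19633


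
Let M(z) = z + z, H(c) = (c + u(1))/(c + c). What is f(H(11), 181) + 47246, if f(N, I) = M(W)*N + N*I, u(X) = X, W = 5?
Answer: 520852/11 ≈ 47350.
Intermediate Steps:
H(c) = (1 + c)/(2*c) (H(c) = (c + 1)/(c + c) = (1 + c)/((2*c)) = (1 + c)*(1/(2*c)) = (1 + c)/(2*c))
M(z) = 2*z
f(N, I) = 10*N + I*N (f(N, I) = (2*5)*N + N*I = 10*N + I*N)
f(H(11), 181) + 47246 = ((½)*(1 + 11)/11)*(10 + 181) + 47246 = ((½)*(1/11)*12)*191 + 47246 = (6/11)*191 + 47246 = 1146/11 + 47246 = 520852/11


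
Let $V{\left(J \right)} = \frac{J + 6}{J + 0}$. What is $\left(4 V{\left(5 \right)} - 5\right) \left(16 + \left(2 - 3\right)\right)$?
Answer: $57$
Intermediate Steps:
$V{\left(J \right)} = \frac{6 + J}{J}$
$\left(4 V{\left(5 \right)} - 5\right) \left(16 + \left(2 - 3\right)\right) = \left(4 \frac{6 + 5}{5} - 5\right) \left(16 + \left(2 - 3\right)\right) = \left(4 \cdot \frac{1}{5} \cdot 11 - 5\right) \left(16 - 1\right) = \left(4 \cdot \frac{11}{5} - 5\right) 15 = \left(\frac{44}{5} - 5\right) 15 = \frac{19}{5} \cdot 15 = 57$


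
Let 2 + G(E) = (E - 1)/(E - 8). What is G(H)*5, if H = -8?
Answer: -115/16 ≈ -7.1875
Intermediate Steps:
G(E) = -2 + (-1 + E)/(-8 + E) (G(E) = -2 + (E - 1)/(E - 8) = -2 + (-1 + E)/(-8 + E))
G(H)*5 = ((15 - 1*(-8))/(-8 - 8))*5 = ((15 + 8)/(-16))*5 = -1/16*23*5 = -23/16*5 = -115/16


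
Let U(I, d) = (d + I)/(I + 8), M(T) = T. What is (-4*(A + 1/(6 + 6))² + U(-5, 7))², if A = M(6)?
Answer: 28143025/1296 ≈ 21715.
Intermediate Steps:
U(I, d) = (I + d)/(8 + I)
A = 6
(-4*(A + 1/(6 + 6))² + U(-5, 7))² = (-4*(6 + 1/(6 + 6))² + (-5 + 7)/(8 - 5))² = (-4*(6 + 1/12)² + 2/3)² = (-4*(6 + 1/12)² + (⅓)*2)² = (-4*(73/12)² + ⅔)² = (-4*5329/144 + ⅔)² = (-5329/36 + ⅔)² = (-5305/36)² = 28143025/1296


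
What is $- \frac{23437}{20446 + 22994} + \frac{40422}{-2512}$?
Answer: $- \frac{113425339}{6820080} \approx -16.631$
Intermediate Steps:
$- \frac{23437}{20446 + 22994} + \frac{40422}{-2512} = - \frac{23437}{43440} + 40422 \left(- \frac{1}{2512}\right) = \left(-23437\right) \frac{1}{43440} - \frac{20211}{1256} = - \frac{23437}{43440} - \frac{20211}{1256} = - \frac{113425339}{6820080}$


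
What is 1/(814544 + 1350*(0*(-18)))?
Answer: 1/814544 ≈ 1.2277e-6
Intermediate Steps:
1/(814544 + 1350*(0*(-18))) = 1/(814544 + 1350*0) = 1/(814544 + 0) = 1/814544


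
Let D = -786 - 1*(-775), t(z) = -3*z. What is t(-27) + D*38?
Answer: -337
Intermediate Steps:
D = -11 (D = -786 + 775 = -11)
t(-27) + D*38 = -3*(-27) - 11*38 = 81 - 418 = -337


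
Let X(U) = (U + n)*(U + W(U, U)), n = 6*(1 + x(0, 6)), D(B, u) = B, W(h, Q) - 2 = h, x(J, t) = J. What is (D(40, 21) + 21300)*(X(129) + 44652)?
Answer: 1701907680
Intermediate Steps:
W(h, Q) = 2 + h
n = 6 (n = 6*(1 + 0) = 6*1 = 6)
X(U) = (2 + 2*U)*(6 + U) (X(U) = (U + 6)*(U + (2 + U)) = (6 + U)*(2 + 2*U) = (2 + 2*U)*(6 + U))
(D(40, 21) + 21300)*(X(129) + 44652) = (40 + 21300)*((12 + 2*129² + 14*129) + 44652) = 21340*((12 + 2*16641 + 1806) + 44652) = 21340*((12 + 33282 + 1806) + 44652) = 21340*(35100 + 44652) = 21340*79752 = 1701907680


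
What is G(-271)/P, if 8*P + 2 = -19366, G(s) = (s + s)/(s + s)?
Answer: -1/2421 ≈ -0.00041305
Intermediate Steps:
G(s) = 1 (G(s) = (2*s)/((2*s)) = (2*s)*(1/(2*s)) = 1)
P = -2421 (P = -¼ + (⅛)*(-19366) = -¼ - 9683/4 = -2421)
G(-271)/P = 1/(-2421) = 1*(-1/2421) = -1/2421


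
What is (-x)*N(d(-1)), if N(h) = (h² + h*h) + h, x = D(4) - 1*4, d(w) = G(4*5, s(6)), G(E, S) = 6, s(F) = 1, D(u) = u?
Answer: 0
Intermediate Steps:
d(w) = 6
x = 0 (x = 4 - 1*4 = 4 - 4 = 0)
N(h) = h + 2*h² (N(h) = (h² + h²) + h = 2*h² + h = h + 2*h²)
(-x)*N(d(-1)) = (-1*0)*(6*(1 + 2*6)) = 0*(6*(1 + 12)) = 0*(6*13) = 0*78 = 0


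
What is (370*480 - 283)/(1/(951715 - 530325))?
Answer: 74719610630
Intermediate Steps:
(370*480 - 283)/(1/(951715 - 530325)) = (177600 - 283)/(1/421390) = 177317/(1/421390) = 177317*421390 = 74719610630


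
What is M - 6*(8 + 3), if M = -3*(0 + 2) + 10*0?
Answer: -72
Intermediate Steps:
M = -6 (M = -3*2 + 0 = -6 + 0 = -6)
M - 6*(8 + 3) = -6 - 6*(8 + 3) = -6 - 6*11 = -6 - 66 = -72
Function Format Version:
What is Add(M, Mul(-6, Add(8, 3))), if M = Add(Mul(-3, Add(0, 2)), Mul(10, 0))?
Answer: -72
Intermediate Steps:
M = -6 (M = Add(Mul(-3, 2), 0) = Add(-6, 0) = -6)
Add(M, Mul(-6, Add(8, 3))) = Add(-6, Mul(-6, Add(8, 3))) = Add(-6, Mul(-6, 11)) = Add(-6, -66) = -72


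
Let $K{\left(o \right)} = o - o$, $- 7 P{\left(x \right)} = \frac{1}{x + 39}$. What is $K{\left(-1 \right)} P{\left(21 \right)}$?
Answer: $0$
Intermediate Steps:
$P{\left(x \right)} = - \frac{1}{7 \left(39 + x\right)}$ ($P{\left(x \right)} = - \frac{1}{7 \left(x + 39\right)} = - \frac{1}{7 \left(39 + x\right)}$)
$K{\left(o \right)} = 0$
$K{\left(-1 \right)} P{\left(21 \right)} = 0 \left(- \frac{1}{273 + 7 \cdot 21}\right) = 0 \left(- \frac{1}{273 + 147}\right) = 0 \left(- \frac{1}{420}\right) = 0$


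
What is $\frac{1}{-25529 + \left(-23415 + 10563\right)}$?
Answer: $- \frac{1}{38381} \approx -2.6055 \cdot 10^{-5}$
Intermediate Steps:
$\frac{1}{-25529 + \left(-23415 + 10563\right)} = \frac{1}{-25529 - 12852} = \frac{1}{-38381} = - \frac{1}{38381}$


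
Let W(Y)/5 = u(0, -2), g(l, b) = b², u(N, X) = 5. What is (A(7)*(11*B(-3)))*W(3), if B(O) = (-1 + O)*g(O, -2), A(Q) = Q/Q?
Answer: -4400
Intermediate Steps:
A(Q) = 1
W(Y) = 25 (W(Y) = 5*5 = 25)
B(O) = -4 + 4*O (B(O) = (-1 + O)*(-2)² = (-1 + O)*4 = -4 + 4*O)
(A(7)*(11*B(-3)))*W(3) = (1*(11*(-4 + 4*(-3))))*25 = (1*(11*(-4 - 12)))*25 = (1*(11*(-16)))*25 = (1*(-176))*25 = -176*25 = -4400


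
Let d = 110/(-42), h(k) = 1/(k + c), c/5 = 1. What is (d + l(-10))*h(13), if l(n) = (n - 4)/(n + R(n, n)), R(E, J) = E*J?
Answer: -437/2835 ≈ -0.15414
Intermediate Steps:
c = 5 (c = 5*1 = 5)
l(n) = (-4 + n)/(n + n²) (l(n) = (n - 4)/(n + n*n) = (-4 + n)/(n + n²))
h(k) = 1/(5 + k) (h(k) = 1/(k + 5) = 1/(5 + k))
d = -55/21 (d = 110*(-1/42) = -55/21 ≈ -2.6190)
(d + l(-10))*h(13) = (-55/21 + (-4 - 10)/((-10)*(1 - 10)))/(5 + 13) = (-55/21 - ⅒*(-14)/(-9))/18 = (-55/21 - ⅒*(-⅑)*(-14))*(1/18) = (-55/21 - 7/45)*(1/18) = -874/315*1/18 = -437/2835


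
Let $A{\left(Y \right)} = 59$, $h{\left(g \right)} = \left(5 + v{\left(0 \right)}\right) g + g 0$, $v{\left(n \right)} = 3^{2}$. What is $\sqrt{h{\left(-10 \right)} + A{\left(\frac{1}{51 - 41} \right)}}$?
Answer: $9 i \approx 9.0 i$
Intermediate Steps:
$v{\left(n \right)} = 9$
$h{\left(g \right)} = 14 g$ ($h{\left(g \right)} = \left(5 + 9\right) g + g 0 = 14 g + 0 = 14 g$)
$\sqrt{h{\left(-10 \right)} + A{\left(\frac{1}{51 - 41} \right)}} = \sqrt{14 \left(-10\right) + 59} = \sqrt{-140 + 59} = \sqrt{-81} = 9 i$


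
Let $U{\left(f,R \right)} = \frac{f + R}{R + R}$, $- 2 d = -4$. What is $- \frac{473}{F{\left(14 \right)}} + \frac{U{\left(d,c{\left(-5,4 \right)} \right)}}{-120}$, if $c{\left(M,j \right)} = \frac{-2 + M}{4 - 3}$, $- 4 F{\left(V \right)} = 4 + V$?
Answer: $\frac{105949}{1008} \approx 105.11$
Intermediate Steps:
$F{\left(V \right)} = -1 - \frac{V}{4}$ ($F{\left(V \right)} = - \frac{4 + V}{4} = -1 - \frac{V}{4}$)
$c{\left(M,j \right)} = -2 + M$ ($c{\left(M,j \right)} = \frac{-2 + M}{1} = \left(-2 + M\right) 1 = -2 + M$)
$d = 2$ ($d = \left(- \frac{1}{2}\right) \left(-4\right) = 2$)
$U{\left(f,R \right)} = \frac{R + f}{2 R}$
$- \frac{473}{F{\left(14 \right)}} + \frac{U{\left(d,c{\left(-5,4 \right)} \right)}}{-120} = - \frac{473}{-1 - \frac{7}{2}} + \frac{\frac{1}{2} \frac{1}{-2 - 5} \left(\left(-2 - 5\right) + 2\right)}{-120} = - \frac{473}{-1 - \frac{7}{2}} + \frac{-7 + 2}{2 \left(-7\right)} \left(- \frac{1}{120}\right) = - \frac{473}{- \frac{9}{2}} + \frac{1}{2} \left(- \frac{1}{7}\right) \left(-5\right) \left(- \frac{1}{120}\right) = \left(-473\right) \left(- \frac{2}{9}\right) + \frac{5}{14} \left(- \frac{1}{120}\right) = \frac{946}{9} - \frac{1}{336} = \frac{105949}{1008}$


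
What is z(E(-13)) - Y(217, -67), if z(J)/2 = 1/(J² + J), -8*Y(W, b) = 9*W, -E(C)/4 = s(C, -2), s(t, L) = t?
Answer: 1345621/5512 ≈ 244.13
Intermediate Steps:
E(C) = -4*C
Y(W, b) = -9*W/8
z(J) = 2/(J + J²) (z(J) = 2/(J² + J) = 2/(J + J²))
z(E(-13)) - Y(217, -67) = 2/(((-4*(-13)))*(1 - 4*(-13))) - (-9)*217/8 = 2/(52*(1 + 52)) - 1*(-1953/8) = 2*(1/52)/53 + 1953/8 = 2*(1/52)*(1/53) + 1953/8 = 1/1378 + 1953/8 = 1345621/5512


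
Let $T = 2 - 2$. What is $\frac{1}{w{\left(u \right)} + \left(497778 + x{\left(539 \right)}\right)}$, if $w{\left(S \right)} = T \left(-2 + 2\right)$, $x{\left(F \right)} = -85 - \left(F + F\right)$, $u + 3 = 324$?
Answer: $\frac{1}{496615} \approx 2.0136 \cdot 10^{-6}$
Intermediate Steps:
$u = 321$ ($u = -3 + 324 = 321$)
$T = 0$ ($T = 2 - 2 = 0$)
$x{\left(F \right)} = -85 - 2 F$
$w{\left(S \right)} = 0$ ($w{\left(S \right)} = 0 \left(-2 + 2\right) = 0 \cdot 0 = 0$)
$\frac{1}{w{\left(u \right)} + \left(497778 + x{\left(539 \right)}\right)} = \frac{1}{0 + \left(497778 - 1163\right)} = \frac{1}{0 + 496615} = \frac{1}{496615}$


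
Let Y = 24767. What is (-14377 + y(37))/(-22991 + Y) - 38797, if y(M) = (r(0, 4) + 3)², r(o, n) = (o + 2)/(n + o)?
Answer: -91890449/2368 ≈ -38805.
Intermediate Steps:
r(o, n) = (2 + o)/(n + o)
y(M) = 49/4 (y(M) = ((2 + 0)/(4 + 0) + 3)² = (2/4 + 3)² = ((¼)*2 + 3)² = (½ + 3)² = (7/2)² = 49/4)
(-14377 + y(37))/(-22991 + Y) - 38797 = (-14377 + 49/4)/(-22991 + 24767) - 38797 = -57459/4/1776 - 38797 = -57459/4*1/1776 - 38797 = -19153/2368 - 38797 = -91890449/2368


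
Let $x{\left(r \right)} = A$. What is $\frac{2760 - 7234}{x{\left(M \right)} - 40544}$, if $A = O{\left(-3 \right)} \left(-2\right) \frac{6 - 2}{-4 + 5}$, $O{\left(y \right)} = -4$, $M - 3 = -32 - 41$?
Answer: $\frac{2237}{20256} \approx 0.11044$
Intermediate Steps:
$M = -70$ ($M = 3 - 73 = -70$)
$A = 32$ ($A = \left(-4\right) \left(-2\right) \frac{6 - 2}{-4 + 5} = 8 \cdot \frac{4}{1} = 8 \cdot 4 \cdot 1 = 8 \cdot 4 = 32$)
$x{\left(r \right)} = 32$
$\frac{2760 - 7234}{x{\left(M \right)} - 40544} = \frac{2760 - 7234}{32 - 40544} = - \frac{4474}{-40512} = \left(-4474\right) \left(- \frac{1}{40512}\right) = \frac{2237}{20256}$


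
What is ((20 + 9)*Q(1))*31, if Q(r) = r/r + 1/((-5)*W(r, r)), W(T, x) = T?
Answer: 3596/5 ≈ 719.20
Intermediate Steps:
Q(r) = 1 - 1/(5*r) (Q(r) = r/r + 1/((-5)*r) = 1 - 1/(5*r))
((20 + 9)*Q(1))*31 = ((20 + 9)*((-⅕ + 1)/1))*31 = (29*(1*(⅘)))*31 = (29*(⅘))*31 = (116/5)*31 = 3596/5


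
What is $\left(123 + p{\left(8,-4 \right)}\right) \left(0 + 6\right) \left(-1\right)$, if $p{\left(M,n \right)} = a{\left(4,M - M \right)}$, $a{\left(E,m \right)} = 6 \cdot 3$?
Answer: $-846$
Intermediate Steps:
$a{\left(E,m \right)} = 18$
$p{\left(M,n \right)} = 18$
$\left(123 + p{\left(8,-4 \right)}\right) \left(0 + 6\right) \left(-1\right) = \left(123 + 18\right) \left(0 + 6\right) \left(-1\right) = 141 \cdot 6 \left(-1\right) = 141 \left(-6\right) = -846$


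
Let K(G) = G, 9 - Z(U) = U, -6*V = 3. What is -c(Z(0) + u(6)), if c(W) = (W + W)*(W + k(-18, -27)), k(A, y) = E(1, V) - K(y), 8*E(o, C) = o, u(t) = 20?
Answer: -13021/4 ≈ -3255.3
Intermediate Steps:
V = -1/2 (V = -1/6*3 = -1/2 ≈ -0.50000)
Z(U) = 9 - U
E(o, C) = o/8
k(A, y) = 1/8 - y (k(A, y) = (1/8)*1 - y = 1/8 - y)
c(W) = 2*W*(217/8 + W) (c(W) = (W + W)*(W + (1/8 - 1*(-27))) = (2*W)*(W + (1/8 + 27)) = (2*W)*(W + 217/8) = (2*W)*(217/8 + W) = 2*W*(217/8 + W))
-c(Z(0) + u(6)) = -((9 - 1*0) + 20)*(217 + 8*((9 - 1*0) + 20))/4 = -((9 + 0) + 20)*(217 + 8*((9 + 0) + 20))/4 = -(9 + 20)*(217 + 8*(9 + 20))/4 = -29*(217 + 8*29)/4 = -29*(217 + 232)/4 = -29*449/4 = -1*13021/4 = -13021/4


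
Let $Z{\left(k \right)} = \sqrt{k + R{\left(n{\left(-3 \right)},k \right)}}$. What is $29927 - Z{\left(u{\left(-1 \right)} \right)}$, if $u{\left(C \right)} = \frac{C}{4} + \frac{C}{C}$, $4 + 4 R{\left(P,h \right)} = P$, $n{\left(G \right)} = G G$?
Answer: $29927 - \sqrt{2} \approx 29926.0$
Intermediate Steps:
$n{\left(G \right)} = G^{2}$
$R{\left(P,h \right)} = -1 + \frac{P}{4}$
$u{\left(C \right)} = 1 + \frac{C}{4}$ ($u{\left(C \right)} = C \frac{1}{4} + 1 = \frac{C}{4} + 1 = 1 + \frac{C}{4}$)
$Z{\left(k \right)} = \sqrt{\frac{5}{4} + k}$ ($Z{\left(k \right)} = \sqrt{k - \left(1 - \frac{\left(-3\right)^{2}}{4}\right)} = \sqrt{k + \left(-1 + \frac{1}{4} \cdot 9\right)} = \sqrt{k + \left(-1 + \frac{9}{4}\right)} = \sqrt{k + \frac{5}{4}} = \sqrt{\frac{5}{4} + k}$)
$29927 - Z{\left(u{\left(-1 \right)} \right)} = 29927 - \frac{\sqrt{5 + 4 \left(1 + \frac{1}{4} \left(-1\right)\right)}}{2} = 29927 - \frac{\sqrt{5 + 4 \left(1 - \frac{1}{4}\right)}}{2} = 29927 - \frac{\sqrt{5 + 4 \cdot \frac{3}{4}}}{2} = 29927 - \frac{\sqrt{5 + 3}}{2} = 29927 - \frac{\sqrt{8}}{2} = 29927 - \frac{2 \sqrt{2}}{2} = 29927 - \sqrt{2}$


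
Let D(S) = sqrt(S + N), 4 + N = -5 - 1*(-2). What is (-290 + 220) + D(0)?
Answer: -70 + I*sqrt(7) ≈ -70.0 + 2.6458*I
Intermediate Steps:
N = -7 (N = -4 + (-5 - 1*(-2)) = -4 + (-5 + 2) = -4 - 3 = -7)
D(S) = sqrt(-7 + S) (D(S) = sqrt(S - 7) = sqrt(-7 + S))
(-290 + 220) + D(0) = (-290 + 220) + sqrt(-7 + 0) = -70 + sqrt(-7) = -70 + I*sqrt(7)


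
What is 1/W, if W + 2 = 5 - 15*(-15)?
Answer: 1/228 ≈ 0.0043860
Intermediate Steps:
W = 228 (W = -2 + (5 - 15*(-15)) = -2 + (5 + 225) = -2 + 230 = 228)
1/W = 1/228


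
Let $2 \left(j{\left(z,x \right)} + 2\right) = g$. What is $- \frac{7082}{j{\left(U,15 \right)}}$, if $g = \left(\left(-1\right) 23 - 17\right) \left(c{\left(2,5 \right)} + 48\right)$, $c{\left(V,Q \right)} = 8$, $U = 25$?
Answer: $\frac{3541}{561} \approx 6.3119$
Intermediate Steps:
$g = -2240$ ($g = \left(\left(-1\right) 23 - 17\right) \left(8 + 48\right) = \left(-23 - 17\right) 56 = \left(-40\right) 56 = -2240$)
$j{\left(z,x \right)} = -1122$ ($j{\left(z,x \right)} = -2 + \frac{1}{2} \left(-2240\right) = -2 - 1120 = -1122$)
$- \frac{7082}{j{\left(U,15 \right)}} = - \frac{7082}{-1122} = \left(-7082\right) \left(- \frac{1}{1122}\right) = \frac{3541}{561}$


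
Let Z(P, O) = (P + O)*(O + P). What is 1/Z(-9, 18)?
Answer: 1/81 ≈ 0.012346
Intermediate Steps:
Z(P, O) = (O + P)² (Z(P, O) = (O + P)*(O + P) = (O + P)²)
1/Z(-9, 18) = 1/((18 - 9)²) = 1/(9²) = 1/81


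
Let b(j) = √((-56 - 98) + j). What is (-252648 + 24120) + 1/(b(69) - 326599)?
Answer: -24376374897170407/106666906886 - I*√85/106666906886 ≈ -2.2853e+5 - 8.6433e-11*I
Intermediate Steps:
b(j) = √(-154 + j)
(-252648 + 24120) + 1/(b(69) - 326599) = (-252648 + 24120) + 1/(√(-154 + 69) - 326599) = -228528 + 1/(√(-85) - 326599) = -228528 + 1/(I*√85 - 326599) = -228528 + 1/(-326599 + I*√85)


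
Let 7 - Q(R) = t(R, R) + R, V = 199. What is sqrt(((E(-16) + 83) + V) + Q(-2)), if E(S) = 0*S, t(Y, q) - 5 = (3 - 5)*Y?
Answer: sqrt(282) ≈ 16.793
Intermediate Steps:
t(Y, q) = 5 - 2*Y (t(Y, q) = 5 + (3 - 5)*Y = 5 - 2*Y)
E(S) = 0
Q(R) = 2 + R (Q(R) = 7 - ((5 - 2*R) + R) = 7 - (5 - R) = 7 + (-5 + R) = 2 + R)
sqrt(((E(-16) + 83) + V) + Q(-2)) = sqrt(((0 + 83) + 199) + (2 - 2)) = sqrt((83 + 199) + 0) = sqrt(282 + 0) = sqrt(282)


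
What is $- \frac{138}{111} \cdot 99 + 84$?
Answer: $- \frac{1446}{37} \approx -39.081$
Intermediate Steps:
$- \frac{138}{111} \cdot 99 + 84 = \left(-138\right) \frac{1}{111} \cdot 99 + 84 = \left(- \frac{46}{37}\right) 99 + 84 = - \frac{4554}{37} + 84 = - \frac{1446}{37}$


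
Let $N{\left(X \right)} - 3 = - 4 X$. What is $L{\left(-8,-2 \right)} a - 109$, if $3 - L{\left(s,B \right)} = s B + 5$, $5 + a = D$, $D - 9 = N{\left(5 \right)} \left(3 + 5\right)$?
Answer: $2267$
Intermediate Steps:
$N{\left(X \right)} = 3 - 4 X$
$D = -127$ ($D = 9 + \left(3 - 20\right) \left(3 + 5\right) = 9 + \left(3 - 20\right) 8 = 9 - 136 = -127$)
$a = -132$ ($a = -5 - 127 = -132$)
$L{\left(s,B \right)} = -2 - B s$ ($L{\left(s,B \right)} = 3 - \left(s B + 5\right) = 3 - \left(B s + 5\right) = 3 - \left(5 + B s\right) = -2 - B s$)
$L{\left(-8,-2 \right)} a - 109 = \left(-2 - \left(-2\right) \left(-8\right)\right) \left(-132\right) - 109 = \left(-2 - 16\right) \left(-132\right) - 109 = \left(-18\right) \left(-132\right) - 109 = 2376 - 109 = 2267$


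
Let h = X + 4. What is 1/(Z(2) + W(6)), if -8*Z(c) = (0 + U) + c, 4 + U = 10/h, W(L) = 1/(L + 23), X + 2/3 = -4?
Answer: 232/501 ≈ 0.46307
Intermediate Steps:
X = -14/3 (X = -2/3 - 4 = -14/3 ≈ -4.6667)
W(L) = 1/(23 + L)
h = -2/3 (h = -14/3 + 4 = -2/3 ≈ -0.66667)
U = -19 (U = -4 + 10/(-2/3) = -4 + 10*(-3/2) = -4 - 15 = -19)
Z(c) = 19/8 - c/8 (Z(c) = -((0 - 19) + c)/8 = -(-19 + c)/8 = 19/8 - c/8)
1/(Z(2) + W(6)) = 1/((19/8 - 1/8*2) + 1/(23 + 6)) = 1/((19/8 - 1/4) + 1/29) = 1/(17/8 + 1/29) = 1/(501/232) = 232/501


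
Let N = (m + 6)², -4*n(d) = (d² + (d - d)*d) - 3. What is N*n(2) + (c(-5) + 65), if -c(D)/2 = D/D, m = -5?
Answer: 251/4 ≈ 62.750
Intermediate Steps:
c(D) = -2 (c(D) = -2*D/D = -2*1 = -2)
n(d) = ¾ - d²/4 (n(d) = -((d² + (d - d)*d) - 3)/4 = -((d² + 0*d) - 3)/4 = -((d² + 0) - 3)/4 = -(d² - 3)/4 = -(-3 + d²)/4 = ¾ - d²/4)
N = 1 (N = (-5 + 6)² = 1² = 1)
N*n(2) + (c(-5) + 65) = 1*(¾ - ¼*2²) + (-2 + 65) = 1*(¾ - ¼*4) + 63 = 1*(¾ - 1) + 63 = 1*(-¼) + 63 = -¼ + 63 = 251/4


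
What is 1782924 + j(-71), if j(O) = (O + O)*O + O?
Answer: 1792935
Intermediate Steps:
j(O) = O + 2*O² (j(O) = (2*O)*O + O = 2*O² + O = O + 2*O²)
1782924 + j(-71) = 1782924 - 71*(1 + 2*(-71)) = 1782924 - 71*(1 - 142) = 1782924 - 71*(-141) = 1782924 + 10011 = 1792935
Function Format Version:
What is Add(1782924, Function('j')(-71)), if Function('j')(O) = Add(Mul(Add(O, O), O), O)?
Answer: 1792935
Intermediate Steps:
Function('j')(O) = Add(O, Mul(2, Pow(O, 2))) (Function('j')(O) = Add(Mul(Mul(2, O), O), O) = Add(Mul(2, Pow(O, 2)), O) = Add(O, Mul(2, Pow(O, 2))))
Add(1782924, Function('j')(-71)) = Add(1782924, Mul(-71, Add(1, Mul(2, -71)))) = Add(1782924, Mul(-71, Add(1, -142))) = Add(1782924, Mul(-71, -141)) = Add(1782924, 10011) = 1792935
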